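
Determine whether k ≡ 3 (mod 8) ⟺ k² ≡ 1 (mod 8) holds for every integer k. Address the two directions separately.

Only the forward implication holds.

[⇒] Suppose k ≡ 3 (mod 8). Write k = 8j + 3. Then (8j + 3)² = 64j² + 48j + 9 = 8(8j² + 6j + 1) + 1, so k² ≡ 1 (mod 8).

[⇐] This fails: take k = 1. Then 1² = 1 ≡ 1 (mod 8), yet 1 ≡ 1 (mod 8), not 3.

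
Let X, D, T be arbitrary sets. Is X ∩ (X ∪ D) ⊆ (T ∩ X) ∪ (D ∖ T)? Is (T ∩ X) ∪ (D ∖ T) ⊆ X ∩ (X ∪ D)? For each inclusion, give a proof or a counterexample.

Neither inclusion holds.

(⊆) This inclusion fails. Take X = {1}, D = ∅, T = ∅; then 1 ∈ X ∩ (X ∪ D) but 1 ∉ (T ∩ X) ∪ (D ∖ T).

(⊇) This inclusion fails. Take X = ∅, D = {1}, T = ∅; then 1 ∈ (T ∩ X) ∪ (D ∖ T) but 1 ∉ X ∩ (X ∪ D).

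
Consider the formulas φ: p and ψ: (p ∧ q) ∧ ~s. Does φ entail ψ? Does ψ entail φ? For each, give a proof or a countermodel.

[⇐] Assume the antecedent. If p is true, p reduces to true regardless of the other variables. If p is false, the antecedent cannot hold. Either way p holds.

[⇒] This fails. Under p = T, s = F, q = F, the left side is true but the right side is false.

Not equivalent: only (⇐) holds.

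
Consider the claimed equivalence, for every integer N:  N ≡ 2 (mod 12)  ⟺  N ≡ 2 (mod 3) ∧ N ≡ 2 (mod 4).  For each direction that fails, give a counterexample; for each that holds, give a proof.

Forward direction. Suppose N ≡ 2 (mod 12); write N = 12j + 2. Since 3 ∣ 12, reducing mod 3 gives N ≡ 2 (mod 3); since 4 ∣ 12, reducing mod 4 gives N ≡ 2 (mod 4).

Converse. If N ≡ 2 (mod 3) and N ≡ 2 (mod 4), then by the Chinese remainder theorem N ≡ 2 (mod 12). This is exactly N ≡ 2 (mod 12).

Both directions hold; the statement is true.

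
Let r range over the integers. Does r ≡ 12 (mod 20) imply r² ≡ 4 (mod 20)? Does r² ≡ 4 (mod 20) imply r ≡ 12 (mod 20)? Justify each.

Only the forward implication holds.

[⇐] This fails: take r = 2. Then 2² = 4 ≡ 4 (mod 20), yet 2 ≡ 2 (mod 20), not 12.

[⇒] Suppose r ≡ 12 (mod 20). Write r = 20j + 12. Then (20j + 12)² = 400j² + 480j + 144 = 20(20j² + 24j + 7) + 4, so r² ≡ 4 (mod 20).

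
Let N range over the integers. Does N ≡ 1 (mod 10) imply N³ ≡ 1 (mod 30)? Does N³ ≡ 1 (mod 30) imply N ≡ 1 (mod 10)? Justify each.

(→) This fails: take N = 11. Then 11 ≡ 1 (mod 10), but 11³ = 1331 ≡ 11 (mod 30), not 1.

(←) Conversely, the residues r modulo 30 with r³ ≡ 1 (mod 30) are exactly {1}, and each is ≡ 1 (mod 10).

Only the converse holds.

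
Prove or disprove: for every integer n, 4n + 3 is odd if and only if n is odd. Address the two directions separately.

Only the reverse direction holds.

Converse. Suppose n is odd. Since 4 is even, 4n is even for every n, so 4n + 3 has the same parity as 3, which is odd. Hence 4n + 3 is odd.

Forward direction. This fails: take n = 2. Then 4n + 3 = 11, which is odd, yet n = 2 is even, not odd.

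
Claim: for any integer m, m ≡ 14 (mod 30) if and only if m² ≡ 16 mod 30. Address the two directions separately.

(⟹) Suppose m ≡ 14 (mod 30). Write m = 30j + 14. Then (30j + 14)² = 900j² + 840j + 196 = 30(30j² + 28j + 6) + 16, so m² ≡ 16 (mod 30).

(⟸) This fails: take m = 4. Then 4² = 16 ≡ 16 (mod 30), yet 4 ≡ 4 (mod 30), not 14.

The forward direction holds; the converse fails.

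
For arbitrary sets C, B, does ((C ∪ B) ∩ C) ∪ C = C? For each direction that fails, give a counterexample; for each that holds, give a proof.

Forward inclusion. Let x ∈ ((C ∪ B) ∩ C) ∪ C. Then either x ∈ C and x ∉ B; or x ∈ C ∩ B. In each case x ∈ C, so ((C ∪ B) ∩ C) ∪ C ⊆ C.

Reverse inclusion. Let x ∈ C. Then either x ∈ C and x ∉ B; or x ∈ C ∩ B. In each case x ∈ ((C ∪ B) ∩ C) ∪ C, so C ⊆ ((C ∪ B) ∩ C) ∪ C.

Both inclusions hold.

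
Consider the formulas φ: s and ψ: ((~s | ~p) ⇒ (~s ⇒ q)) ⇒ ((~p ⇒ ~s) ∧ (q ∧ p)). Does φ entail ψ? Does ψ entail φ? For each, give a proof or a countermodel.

Forward direction. This fails. Under q = F, p = F, s = T, the left side is true but the right side is false.

Converse. This fails. Under q = F, p = F, s = F, the left side is false but the right side is true.

Neither direction holds.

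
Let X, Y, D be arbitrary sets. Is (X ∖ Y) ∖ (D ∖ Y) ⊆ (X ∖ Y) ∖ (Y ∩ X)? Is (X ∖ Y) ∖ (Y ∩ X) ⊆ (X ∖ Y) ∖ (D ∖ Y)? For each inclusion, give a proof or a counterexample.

Only the forward inclusion holds.

Reverse inclusion. This inclusion fails. Take X = {1}, Y = ∅, D = {1}; then 1 ∈ (X ∖ Y) ∖ (Y ∩ X) but 1 ∉ (X ∖ Y) ∖ (D ∖ Y).

Forward inclusion. Let x ∈ (X ∖ Y) ∖ (D ∖ Y). Then x ∈ X and x ∉ Y, D, from which x ∈ (X ∖ Y) ∖ (Y ∩ X).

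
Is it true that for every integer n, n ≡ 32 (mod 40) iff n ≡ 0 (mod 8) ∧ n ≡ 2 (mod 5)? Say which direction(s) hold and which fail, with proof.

[⇒] Suppose n ≡ 32 (mod 40); write n = 40j + 32. Since 8 ∣ 40, reducing mod 8 gives n ≡ 32 ≡ 0 (mod 8); since 5 ∣ 40, reducing mod 5 gives n ≡ 32 ≡ 2 (mod 5).

[⇐] Conversely, if n ≡ 0 (mod 8) and n ≡ 2 (mod 5), then by the Chinese remainder theorem n ≡ 32 (mod 40). This is exactly n ≡ 32 (mod 40).

The biconditional holds.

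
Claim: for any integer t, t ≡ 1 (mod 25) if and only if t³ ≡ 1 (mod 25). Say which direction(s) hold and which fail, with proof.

Both implications hold.

Forward direction. Suppose t ≡ 1 (mod 25). Write t = 25j + 1. Then (25j + 1)³ = 15625j³ + 1875j² + 75j + 1 = 25(625j³ + 75j² + 3j) + 1, so t³ ≡ 1 (mod 25).

Converse. Suppose t³ ≡ 1 (mod 25). The only residue r in {0, …, 24} with r³ ≡ 1 (mod 25) is r = 1, so t ≡ 1 (mod 25).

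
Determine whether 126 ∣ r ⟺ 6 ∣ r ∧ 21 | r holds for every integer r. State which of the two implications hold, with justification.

(→) If 126 ∣ r, write r = 126q. Since 126 = 21·6, r = 6·(21q), so 6 ∣ r; and since 126 = 6·21, r = 21·(6q), so 21 ∣ r.

(←) This fails: take r = 42. Both 6 ∣ 42 and 21 ∣ 42, yet 42 is not a multiple of 126 (since 42 = 0·126 + 42), so 126 ∤ 42.

Only the forward direction holds.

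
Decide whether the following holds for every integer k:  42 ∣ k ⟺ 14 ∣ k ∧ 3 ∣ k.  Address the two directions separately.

Equivalent; both directions hold.

(⟸) Suppose 14 ∣ k and 3 ∣ k. Any common multiple of 14 and 3 is a multiple of their lcm; here gcd(14, 3) = 1, so lcm(14, 3) = 14·3 = 42, so 42 ∣ k.

(⟹) If 42 ∣ k, write k = 42q. Since 42 = 3·14, k = 14·(3q), so 14 ∣ k; and since 42 = 14·3, k = 3·(14q), so 3 ∣ k.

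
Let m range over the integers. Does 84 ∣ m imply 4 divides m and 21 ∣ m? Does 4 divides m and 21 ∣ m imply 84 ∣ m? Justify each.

Forward direction. If 84 ∣ m, write m = 84q. Since 84 = 21·4, m = 4·(21q), so 4 ∣ m; and since 84 = 4·21, m = 21·(4q), so 21 ∣ m.

Converse. Suppose 4 ∣ m and 21 ∣ m. Any common multiple of 4 and 21 is a multiple of their lcm; here gcd(4, 21) = 1, so lcm(4, 21) = 4·21 = 84, so 84 ∣ m.

Equivalent; both directions hold.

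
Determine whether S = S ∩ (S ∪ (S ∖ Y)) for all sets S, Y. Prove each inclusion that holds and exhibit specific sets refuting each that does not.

The two sets are equal.

(⊆) Let x ∈ S. Then either x ∈ S and x ∉ Y; or x ∈ S ∩ Y. In each case x ∈ S ∩ (S ∪ (S ∖ Y)), so S ⊆ S ∩ (S ∪ (S ∖ Y)).

(⊇) Let x ∈ S ∩ (S ∪ (S ∖ Y)). Then either x ∈ S and x ∉ Y; or x ∈ S ∩ Y. In each case x ∈ S, so S ∩ (S ∪ (S ∖ Y)) ⊆ S.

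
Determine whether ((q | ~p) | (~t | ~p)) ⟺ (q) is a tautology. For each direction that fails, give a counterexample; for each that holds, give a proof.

Not equivalent: only (⇐) holds.

[⇒] This fails. Under t = F, p = F, q = F, the left side is true but the right side is false.

[⇐] Assume the antecedent. If t is true, the antecedent forces (t = T, p = F, q = T) or (t = T, p = T, q = T), and (q | ~p) | (~t | ~p) holds there. If t is false, (q | ~p) | (~t | ~p) reduces to true regardless of the other variables. Either way (q | ~p) | (~t | ~p) holds.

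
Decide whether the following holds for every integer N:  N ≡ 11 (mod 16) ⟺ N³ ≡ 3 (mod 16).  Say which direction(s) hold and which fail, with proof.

(⟹) Suppose N ≡ 11 (mod 16). Write N = 16j + 11. Then (16j + 11)³ = 4096j³ + 8448j² + 5808j + 1331 = 16(256j³ + 528j² + 363j + 83) + 3, so N³ ≡ 3 (mod 16).

(⟸) Conversely, suppose N³ ≡ 3 (mod 16). The only residue r in {0, …, 15} with r³ ≡ 3 (mod 16) is r = 11, so N ≡ 11 (mod 16).

Both implications hold.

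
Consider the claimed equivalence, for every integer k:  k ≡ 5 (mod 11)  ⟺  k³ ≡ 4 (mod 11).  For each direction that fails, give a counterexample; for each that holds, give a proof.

Both implications hold.

Converse. Suppose k³ ≡ 4 (mod 11). The only residue r in {0, …, 10} with r³ ≡ 4 (mod 11) is r = 5, so k ≡ 5 (mod 11).

Forward direction. Suppose k ≡ 5 (mod 11). Write k = 11j + 5. Then (11j + 5)³ = 1331j³ + 1815j² + 825j + 125 = 11(121j³ + 165j² + 75j + 11) + 4, so k³ ≡ 4 (mod 11).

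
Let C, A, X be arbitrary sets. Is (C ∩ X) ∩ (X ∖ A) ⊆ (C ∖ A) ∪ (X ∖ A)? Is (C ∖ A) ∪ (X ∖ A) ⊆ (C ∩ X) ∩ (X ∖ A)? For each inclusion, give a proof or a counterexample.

The sets are not equal: only the forward inclusion holds.

Forward inclusion. Let x ∈ (C ∩ X) ∩ (X ∖ A). Then x ∈ C ∩ X and x ∉ A, from which x ∈ (C ∖ A) ∪ (X ∖ A).

Reverse inclusion. This inclusion fails. Take C = {1}, A = ∅, X = ∅; then 1 ∈ (C ∖ A) ∪ (X ∖ A) but 1 ∉ (C ∩ X) ∩ (X ∖ A).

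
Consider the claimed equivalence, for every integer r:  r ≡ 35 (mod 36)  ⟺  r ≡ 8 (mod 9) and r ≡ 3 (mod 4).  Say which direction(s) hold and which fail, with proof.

The biconditional holds.

[⇐] If r ≡ 8 (mod 9) and r ≡ 3 (mod 4), then by the Chinese remainder theorem r ≡ 35 (mod 36). This is exactly r ≡ 35 (mod 36).

[⇒] Suppose r ≡ 35 (mod 36); write r = 36j + 35. Since 9 ∣ 36, reducing mod 9 gives r ≡ 35 ≡ 8 (mod 9); since 4 ∣ 36, reducing mod 4 gives r ≡ 35 ≡ 3 (mod 4).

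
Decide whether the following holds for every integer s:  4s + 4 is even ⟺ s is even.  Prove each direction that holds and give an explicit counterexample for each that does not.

(⇐) Suppose s is even. Since 4 is even, 4s is even for every s, so 4s + 4 has the same parity as 4, which is even. Hence 4s + 4 is even.

(⇒) This fails: take s = 7. Then 4s + 4 = 32, which is even, yet s = 7 is odd, not even.

Only the reverse direction holds.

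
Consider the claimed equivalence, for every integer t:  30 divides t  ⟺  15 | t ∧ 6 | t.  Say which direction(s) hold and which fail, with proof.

Equivalent; both directions hold.

[⇐] Suppose 15 ∣ t and 6 ∣ t. Any common multiple of 15 and 6 is a multiple of their lcm; here lcm(15, 6) = 15·6/gcd(15, 6) = 90/3 = 30, so 30 ∣ t.

[⇒] If 30 ∣ t, write t = 30q. Since 30 = 2·15, t = 15·(2q), so 15 ∣ t; and since 30 = 5·6, t = 6·(5q), so 6 ∣ t.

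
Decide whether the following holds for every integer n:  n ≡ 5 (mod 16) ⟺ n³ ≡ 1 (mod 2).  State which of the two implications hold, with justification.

Only the forward direction holds.

(⇐) This fails: take n = 1. Then 1³ = 1 ≡ 1 (mod 2), yet 1 ≡ 1 (mod 16), not 5.

(⇒) Suppose n ≡ 5 (mod 16). Then n³ ≡ 5³ = 125 (mod 16), and since 2 ∣ 16, also n³ ≡ 1 (mod 2).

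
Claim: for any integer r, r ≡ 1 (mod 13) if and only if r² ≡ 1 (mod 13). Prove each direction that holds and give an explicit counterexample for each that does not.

Only the forward implication holds.

(→) Suppose r ≡ 1 (mod 13). Write r = 13j + 1. Then (13j + 1)² = 169j² + 26j + 1 = 13(13j² + 2j) + 1, so r² ≡ 1 (mod 13).

(←) This fails: take r = 12. Then 12² = 144 ≡ 1 (mod 13), yet 12 ≡ 12 (mod 13), not 1.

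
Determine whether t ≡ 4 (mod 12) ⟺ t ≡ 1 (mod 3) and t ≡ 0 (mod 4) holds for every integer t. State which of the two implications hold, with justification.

Both implications hold.

[⇒] Suppose t ≡ 4 (mod 12); write t = 12j + 4. Since 3 ∣ 12, reducing mod 3 gives t ≡ 4 ≡ 1 (mod 3); since 4 ∣ 12, reducing mod 4 gives t ≡ 4 ≡ 0 (mod 4).

[⇐] Conversely, if t ≡ 1 (mod 3) and t ≡ 0 (mod 4), then by the Chinese remainder theorem t ≡ 4 (mod 12). This is exactly t ≡ 4 (mod 12).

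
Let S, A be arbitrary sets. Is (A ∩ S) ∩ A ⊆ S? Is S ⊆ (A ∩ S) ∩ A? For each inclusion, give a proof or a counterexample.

(⟸) This inclusion fails. Take S = {1}, A = ∅; then 1 ∈ S but 1 ∉ (A ∩ S) ∩ A.

(⟹) Let x ∈ (A ∩ S) ∩ A. Then x ∈ S ∩ A, from which x ∈ S.

Only the forward inclusion holds.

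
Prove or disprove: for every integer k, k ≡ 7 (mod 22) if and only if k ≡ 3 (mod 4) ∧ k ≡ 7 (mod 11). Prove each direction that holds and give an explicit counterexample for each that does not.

Forward direction. This fails: k = 29 gives 29 ≡ 7 (mod 22) but 29 ≡ 1 (mod 4), so the conjunction on the right does not hold.

Converse. If k ≡ 3 (mod 4) and k ≡ 7 (mod 11), then by the Chinese remainder theorem k ≡ 7 (mod 44). Since 7 ≡ 7 (mod 22) and 22 ∣ 44, we get k ≡ 7 (mod 22).

Only the converse holds.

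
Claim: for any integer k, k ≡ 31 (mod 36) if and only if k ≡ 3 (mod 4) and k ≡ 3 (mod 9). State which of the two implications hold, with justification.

Both directions fail.

Forward direction. This fails: k = 31 gives 31 ≡ 31 (mod 36) but 31 ≡ 4 (mod 9), so the conjunction on the right does not hold.

Converse. This fails: k = 3 satisfies both congruences on the right (3 ≡ 3 mod 4 and 3 ≡ 3 mod 9) yet 3 ≡ 3 (mod 36), not 31.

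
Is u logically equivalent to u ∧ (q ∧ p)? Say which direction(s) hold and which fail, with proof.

The forward direction fails; the converse holds.

(→) This fails. Under p = F, u = T, q = F, the left side is true but the right side is false.

(←) Assume the antecedent. If p is true, the antecedent forces (p = T, u = T, q = T), and u holds there. If p is false, the antecedent cannot hold. Either way u holds.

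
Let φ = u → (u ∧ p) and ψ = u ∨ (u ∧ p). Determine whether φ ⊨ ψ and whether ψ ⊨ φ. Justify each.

Both directions fail.

(⟹) This fails. Under p = F, u = F, the left side is true but the right side is false.

(⟸) This fails. Under p = F, u = T, the left side is false but the right side is true.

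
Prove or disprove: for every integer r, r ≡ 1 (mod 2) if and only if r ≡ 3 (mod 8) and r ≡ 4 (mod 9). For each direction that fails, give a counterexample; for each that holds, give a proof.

Only the reverse direction holds.

(⇒) This fails: r = 1 gives 1 ≡ 1 (mod 2) but 1 ≡ 1 (mod 8), so the conjunction on the right does not hold.

(⇐) Conversely, if r ≡ 3 (mod 8) and r ≡ 4 (mod 9), then by the Chinese remainder theorem r ≡ 67 (mod 72). Since 67 ≡ 1 (mod 2) and 2 ∣ 72, we get r ≡ 1 (mod 2).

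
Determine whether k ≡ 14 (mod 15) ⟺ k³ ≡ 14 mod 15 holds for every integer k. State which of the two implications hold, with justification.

Both directions hold; the statement is true.

(⟹) Suppose k ≡ 14 (mod 15). Write k = 15j + 14. Then (15j + 14)³ = 3375j³ + 9450j² + 8820j + 2744 = 15(225j³ + 630j² + 588j + 182) + 14, so k³ ≡ 14 (mod 15).

(⟸) Conversely, suppose k³ ≡ 14 (mod 15). The only residue r in {0, …, 14} with r³ ≡ 14 (mod 15) is r = 14, so k ≡ 14 (mod 15).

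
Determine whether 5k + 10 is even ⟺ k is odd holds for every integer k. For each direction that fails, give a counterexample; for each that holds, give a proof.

(⇒) fails and (⇐) fails.

[⇒] This fails: k = 2 gives 5k + 10 = 20, which is even, but 2 is even, not odd.

[⇐] This also fails: k = 1 is odd, but 5k + 10 = 15 is odd, not even.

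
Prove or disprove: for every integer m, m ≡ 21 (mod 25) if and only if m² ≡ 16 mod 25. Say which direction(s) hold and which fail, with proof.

Only the forward direction holds.

(⟹) Suppose m ≡ 21 (mod 25). Write m = 25j + 21. Then (25j + 21)² = 625j² + 1050j + 441 = 25(25j² + 42j + 17) + 16, so m² ≡ 16 (mod 25).

(⟸) This fails: take m = 4. Then 4² = 16 ≡ 16 (mod 25), yet 4 ≡ 4 (mod 25), not 21.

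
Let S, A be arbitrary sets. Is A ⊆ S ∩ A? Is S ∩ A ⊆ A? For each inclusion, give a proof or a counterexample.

Only the reverse inclusion holds.

Reverse inclusion. Let x ∈ S ∩ A. Then x ∈ S ∩ A, from which x ∈ A.

Forward inclusion. This inclusion fails. Take S = ∅, A = {1}; then 1 ∈ A but 1 ∉ S ∩ A.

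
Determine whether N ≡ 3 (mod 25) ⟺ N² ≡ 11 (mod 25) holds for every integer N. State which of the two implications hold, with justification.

(⇒) This fails: take N = 3. Then 3 ≡ 3 (mod 25), but 3² = 9 ≡ 9 (mod 25), not 11.

(⇐) This fails: take N = 6. Then 6² = 36 ≡ 11 (mod 25), yet 6 ≡ 6 (mod 25), not 3.

Neither implication holds.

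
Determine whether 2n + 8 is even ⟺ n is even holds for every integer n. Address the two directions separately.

[⇒] This fails: take n = 7. Then 2n + 8 = 22, which is even, yet n = 7 is odd, not even.

[⇐] Suppose n is even. Since 2 is even, 2n is even for every n, so 2n + 8 has the same parity as 8, which is even. Hence 2n + 8 is even.

The forward direction fails; the converse holds.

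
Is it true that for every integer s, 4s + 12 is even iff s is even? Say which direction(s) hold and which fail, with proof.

[⇐] Suppose s is even. Since 4 is even, 4s is even for every s, so 4s + 12 has the same parity as 12, which is even. Hence 4s + 12 is even.

[⇒] This fails: take s = 3. Then 4s + 12 = 24, which is even, yet s = 3 is odd, not even.

Only the reverse direction holds.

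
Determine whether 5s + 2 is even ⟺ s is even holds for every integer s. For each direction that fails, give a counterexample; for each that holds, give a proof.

Both directions hold; the statement is true.

(⟸) Suppose s is even; write s = 2j. Then 5s + 2 = 5·(2j) + 2 = 2·5j + 2, which is even.

(⟹) Suppose 5s + 2 is even. Since 5 is odd, 5s and s have the same parity, so 5s + 2 ≡ s + 2 (mod 2). As 2 is even, 5s + 2 is even exactly when s is even. Thus s is even.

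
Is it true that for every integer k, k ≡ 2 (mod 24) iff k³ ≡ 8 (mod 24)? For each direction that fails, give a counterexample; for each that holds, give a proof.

Not equivalent: only (⇒) holds.

[⇒] Suppose k ≡ 2 (mod 24). Write k = 24j + 2. Then (24j + 2)³ = 13824j³ + 3456j² + 288j + 8 = 24(576j³ + 144j² + 12j) + 8, so k³ ≡ 8 (mod 24).

[⇐] This fails: take k = 8. Then 8³ = 512 ≡ 8 (mod 24), yet 8 ≡ 8 (mod 24), not 2.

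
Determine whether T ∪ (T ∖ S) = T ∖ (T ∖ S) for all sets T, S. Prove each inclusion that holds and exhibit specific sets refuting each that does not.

(⟹) This inclusion fails. Take T = {1}, S = ∅; then 1 ∈ T ∪ (T ∖ S) but 1 ∉ T ∖ (T ∖ S).

(⟸) Let x ∈ T ∖ (T ∖ S). Then x ∈ T ∩ S, from which x ∈ T ∪ (T ∖ S).

(⊆) fails; (⊇) holds.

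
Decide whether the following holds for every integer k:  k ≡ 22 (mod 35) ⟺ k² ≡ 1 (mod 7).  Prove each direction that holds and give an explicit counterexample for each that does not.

Not equivalent: only (⇒) holds.

(⇐) This fails: take k = 1. Then 1² = 1 ≡ 1 (mod 7), yet 1 ≡ 1 (mod 35), not 22.

(⇒) Suppose k ≡ 22 (mod 35). Then k² ≡ 22² = 484 (mod 35), and since 7 ∣ 35, also k² ≡ 1 (mod 7).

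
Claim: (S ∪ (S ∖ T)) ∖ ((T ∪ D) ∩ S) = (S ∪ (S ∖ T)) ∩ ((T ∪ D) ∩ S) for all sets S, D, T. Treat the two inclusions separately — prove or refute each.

(⟹) This inclusion fails. Take S = {1}, D = ∅, T = ∅; then 1 ∈ (S ∪ (S ∖ T)) ∖ ((T ∪ D) ∩ S) but 1 ∉ (S ∪ (S ∖ T)) ∩ ((T ∪ D) ∩ S).

(⟸) This inclusion fails. Take S = {1}, D = {1}, T = ∅; then 1 ∈ (S ∪ (S ∖ T)) ∩ ((T ∪ D) ∩ S) but 1 ∉ (S ∪ (S ∖ T)) ∖ ((T ∪ D) ∩ S).

Neither inclusion holds.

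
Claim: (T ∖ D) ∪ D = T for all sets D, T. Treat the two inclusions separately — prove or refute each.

The sets are not equal: only the reverse inclusion holds.

(⊆) This inclusion fails. Take D = {1}, T = ∅; then 1 ∈ (T ∖ D) ∪ D but 1 ∉ T.

(⊇) Let x ∈ T. Then either x ∈ T and x ∉ D; or x ∈ D ∩ T. In each case x ∈ (T ∖ D) ∪ D, so T ⊆ (T ∖ D) ∪ D.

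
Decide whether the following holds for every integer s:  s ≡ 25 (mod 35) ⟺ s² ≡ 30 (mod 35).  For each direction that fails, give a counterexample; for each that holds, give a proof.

Only the forward direction holds.

Forward direction. Suppose s ≡ 25 (mod 35). Write s = 35j + 25. Then (35j + 25)² = 1225j² + 1750j + 625 = 35(35j² + 50j + 17) + 30, so s² ≡ 30 (mod 35).

Converse. This fails: take s = 10. Then 10² = 100 ≡ 30 (mod 35), yet 10 ≡ 10 (mod 35), not 25.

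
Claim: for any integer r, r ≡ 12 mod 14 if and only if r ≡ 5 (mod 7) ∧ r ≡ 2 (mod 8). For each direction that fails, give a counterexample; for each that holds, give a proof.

(⇒) fails; (⇐) holds.

Forward direction. This fails: r = 40 gives 40 ≡ 12 (mod 14) but 40 ≡ 0 (mod 8), so the conjunction on the right does not hold.

Converse. If r ≡ 5 (mod 7) and r ≡ 2 (mod 8), then by the Chinese remainder theorem r ≡ 26 (mod 56). Since 26 ≡ 12 (mod 14) and 14 ∣ 56, we get r ≡ 12 (mod 14).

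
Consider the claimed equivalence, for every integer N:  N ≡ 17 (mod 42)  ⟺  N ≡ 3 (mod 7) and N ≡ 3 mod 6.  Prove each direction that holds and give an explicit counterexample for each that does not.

(⟹) This fails: N = 17 gives 17 ≡ 17 (mod 42) but 17 ≡ 5 (mod 6), so the conjunction on the right does not hold.

(⟸) This fails: N = 3 satisfies both congruences on the right (3 ≡ 3 mod 7 and 3 ≡ 3 mod 6) yet 3 ≡ 3 (mod 42), not 17.

Neither direction holds.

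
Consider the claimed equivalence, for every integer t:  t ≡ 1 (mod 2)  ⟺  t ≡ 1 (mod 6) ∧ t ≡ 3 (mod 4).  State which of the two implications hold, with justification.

Converse. If t ≡ 1 (mod 6) and t ≡ 3 (mod 4), then by the Chinese remainder theorem t ≡ 7 (mod 12). Since 7 ≡ 1 (mod 2) and 2 ∣ 12, we get t ≡ 1 (mod 2).

Forward direction. This fails: t = 1 gives 1 ≡ 1 (mod 2) but 1 ≡ 1 (mod 4), so the conjunction on the right does not hold.

The forward direction fails; the converse holds.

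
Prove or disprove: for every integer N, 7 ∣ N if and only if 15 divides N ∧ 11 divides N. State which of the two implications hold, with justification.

Both directions fail.

(⟹) This fails: take N = 7. Certainly 7 ∣ 7, but 15 ∤ 7.

(⟸) This fails: take N = 165. Both 15 ∣ 165 and 11 ∣ 165, yet 165 is not a multiple of 7 (since 165 = 23·7 + 4), so 7 ∤ 165.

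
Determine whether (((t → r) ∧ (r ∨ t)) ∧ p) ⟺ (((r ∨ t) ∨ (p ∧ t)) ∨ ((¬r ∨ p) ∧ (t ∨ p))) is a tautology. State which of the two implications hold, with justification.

Only the forward implication holds.

(←) This fails. Under p = T, r = F, t = F, the left side is false but the right side is true.

(→) Assume the antecedent. If p is true, the consequent reduces to true regardless of the other variables. If p is false, the antecedent cannot hold. Either way the consequent holds.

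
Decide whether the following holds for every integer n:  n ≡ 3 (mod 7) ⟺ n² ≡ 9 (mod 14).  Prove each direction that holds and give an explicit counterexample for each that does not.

(⟹) This fails: take n = 10. Then 10 ≡ 3 (mod 7), but 10² = 100 ≡ 2 (mod 14), not 9.

(⟸) This fails: take n = 11. Then 11² = 121 ≡ 9 (mod 14), yet 11 ≡ 4 (mod 7), not 3.

Neither direction holds.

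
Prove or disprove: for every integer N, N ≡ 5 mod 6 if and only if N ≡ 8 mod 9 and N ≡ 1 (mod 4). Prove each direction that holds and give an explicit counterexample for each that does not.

(←) If N ≡ 8 (mod 9) and N ≡ 1 (mod 4), then by the Chinese remainder theorem N ≡ 17 (mod 36). Since 17 ≡ 5 (mod 6) and 6 ∣ 36, we get N ≡ 5 (mod 6).

(→) This fails: N = 35 gives 35 ≡ 5 (mod 6) but 35 ≡ 3 (mod 4), so the conjunction on the right does not hold.

Only the reverse direction holds.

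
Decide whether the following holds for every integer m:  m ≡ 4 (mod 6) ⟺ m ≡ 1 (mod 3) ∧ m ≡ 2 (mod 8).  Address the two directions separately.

Converse. If m ≡ 1 (mod 3) and m ≡ 2 (mod 8), then by the Chinese remainder theorem m ≡ 10 (mod 24). Since 10 ≡ 4 (mod 6) and 6 ∣ 24, we get m ≡ 4 (mod 6).

Forward direction. This fails: m = 16 gives 16 ≡ 4 (mod 6) but 16 ≡ 0 (mod 8), so the conjunction on the right does not hold.

(⇒) fails; (⇐) holds.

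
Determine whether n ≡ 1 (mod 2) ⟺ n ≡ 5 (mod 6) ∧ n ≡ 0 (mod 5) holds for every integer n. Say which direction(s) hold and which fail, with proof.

Only the converse holds.

[⇒] This fails: n = 1 gives 1 ≡ 1 (mod 2) but 1 ≡ 1 (mod 6), so the conjunction on the right does not hold.

[⇐] Conversely, if n ≡ 5 (mod 6) and n ≡ 0 (mod 5), then by the Chinese remainder theorem n ≡ 5 (mod 30). Since 5 ≡ 1 (mod 2) and 2 ∣ 30, we get n ≡ 1 (mod 2).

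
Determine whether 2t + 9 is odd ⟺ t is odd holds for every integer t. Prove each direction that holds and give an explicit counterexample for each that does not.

Forward direction. This fails: take t = 0. Then 2t + 9 = 9, which is odd, yet t = 0 is even, not odd.

Converse. Suppose t is odd. Since 2 is even, 2t is even for every t, so 2t + 9 has the same parity as 9, which is odd. Hence 2t + 9 is odd.

The forward direction fails; the converse holds.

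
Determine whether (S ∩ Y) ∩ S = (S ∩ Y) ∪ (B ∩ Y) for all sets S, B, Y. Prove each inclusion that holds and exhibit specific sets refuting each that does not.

(⊆) holds; (⊇) fails.

(⟹) Let x ∈ (S ∩ Y) ∩ S. Then either x ∈ S ∩ Y and x ∉ B; or x ∈ S ∩ B ∩ Y. In each case x ∈ (S ∩ Y) ∪ (B ∩ Y), so (S ∩ Y) ∩ S ⊆ (S ∩ Y) ∪ (B ∩ Y).

(⟸) This inclusion fails. Take S = ∅, B = {1}, Y = {1}; then 1 ∈ (S ∩ Y) ∪ (B ∩ Y) but 1 ∉ (S ∩ Y) ∩ S.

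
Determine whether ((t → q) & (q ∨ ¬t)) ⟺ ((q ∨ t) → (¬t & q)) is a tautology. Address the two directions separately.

(⇒) fails; (⇐) holds.

(⇒) This fails. Under q = T, t = T, the left side is true but the right side is false.

(⇐) Assume the antecedent. If q is true, (t → q) & (q ∨ ¬t) reduces to true regardless of the other variables. If q is false, the antecedent forces (q = F, t = F), and (t → q) & (q ∨ ¬t) holds there. Either way (t → q) & (q ∨ ¬t) holds.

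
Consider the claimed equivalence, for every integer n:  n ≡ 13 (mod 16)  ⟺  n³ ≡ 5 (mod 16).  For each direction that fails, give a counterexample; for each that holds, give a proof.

Forward direction. Suppose n ≡ 13 (mod 16). Write n = 16j + 13. Then (16j + 13)³ = 4096j³ + 9984j² + 8112j + 2197 = 16(256j³ + 624j² + 507j + 137) + 5, so n³ ≡ 5 (mod 16).

Converse. Suppose n³ ≡ 5 (mod 16). The only residue r in {0, …, 15} with r³ ≡ 5 (mod 16) is r = 13, so n ≡ 13 (mod 16).

Equivalent; both directions hold.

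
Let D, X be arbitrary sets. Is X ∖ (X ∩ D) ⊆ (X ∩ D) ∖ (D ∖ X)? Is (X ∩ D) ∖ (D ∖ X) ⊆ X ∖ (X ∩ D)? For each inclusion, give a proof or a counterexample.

Both inclusions fail.

(⟹) This inclusion fails. Take D = ∅, X = {1}; then 1 ∈ X ∖ (X ∩ D) but 1 ∉ (X ∩ D) ∖ (D ∖ X).

(⟸) This inclusion fails. Take D = {1}, X = {1}; then 1 ∈ (X ∩ D) ∖ (D ∖ X) but 1 ∉ X ∖ (X ∩ D).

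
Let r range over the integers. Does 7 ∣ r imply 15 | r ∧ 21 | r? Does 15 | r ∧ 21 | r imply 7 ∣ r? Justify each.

(⟹) This fails: take r = 7. Certainly 7 ∣ 7, but 15 ∤ 7.

(⟸) Suppose 15 ∣ r and 21 ∣ r. Any common multiple of 15 and 21 is a multiple of their lcm; here lcm(15, 21) = 15·21/gcd(15, 21) = 315/3 = 105, so 105 ∣ r. Since 7 ∣ 105, it follows that 7 ∣ r.

(⇒) fails; (⇐) holds.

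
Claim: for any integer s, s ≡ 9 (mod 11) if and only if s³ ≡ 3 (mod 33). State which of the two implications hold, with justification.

(⇒) This fails: take s = 20. Then 20 ≡ 9 (mod 11), but 20³ = 8000 ≡ 14 (mod 33), not 3.

(⇐) Conversely, the residues r modulo 33 with r³ ≡ 3 (mod 33) are exactly {9}, and each is ≡ 9 (mod 11).

Not equivalent: only (⇐) holds.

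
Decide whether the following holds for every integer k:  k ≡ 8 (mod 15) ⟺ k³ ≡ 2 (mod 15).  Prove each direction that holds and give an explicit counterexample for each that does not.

Forward direction. Suppose k ≡ 8 (mod 15). Write k = 15j + 8. Then (15j + 8)³ = 3375j³ + 5400j² + 2880j + 512 = 15(225j³ + 360j² + 192j + 34) + 2, so k³ ≡ 2 (mod 15).

Converse. Suppose k³ ≡ 2 (mod 15). The only residue r in {0, …, 14} with r³ ≡ 2 (mod 15) is r = 8, so k ≡ 8 (mod 15).

The biconditional holds.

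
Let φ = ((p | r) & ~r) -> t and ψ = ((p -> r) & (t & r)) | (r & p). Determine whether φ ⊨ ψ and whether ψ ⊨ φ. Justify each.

(⇒) fails; (⇐) holds.

[⇐] Assume the antecedent. If p is true, the antecedent forces (p = T, r = T, t = F) or (p = T, r = T, t = T), and ((p | r) & ~r) -> t holds there. If p is false, ((p | r) & ~r) -> t reduces to true regardless of the other variables. Either way ((p | r) & ~r) -> t holds.

[⇒] This fails. Under p = F, r = F, t = F, the left side is true but the right side is false.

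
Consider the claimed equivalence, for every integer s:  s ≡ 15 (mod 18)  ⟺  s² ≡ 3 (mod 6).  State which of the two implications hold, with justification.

Forward direction. Suppose s ≡ 15 (mod 18). Then s² ≡ 15² = 225 (mod 18), and since 6 ∣ 18, also s² ≡ 3 (mod 6).

Converse. This fails: take s = 3. Then 3² = 9 ≡ 3 (mod 6), yet 3 ≡ 3 (mod 18), not 15.

Not equivalent: only (⇒) holds.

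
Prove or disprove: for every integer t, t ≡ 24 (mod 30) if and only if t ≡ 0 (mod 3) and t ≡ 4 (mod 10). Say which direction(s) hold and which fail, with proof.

Both implications hold.

(⇐) If t ≡ 0 (mod 3) and t ≡ 4 (mod 10), then by the Chinese remainder theorem t ≡ 24 (mod 30). This is exactly t ≡ 24 (mod 30).

(⇒) Suppose t ≡ 24 (mod 30); write t = 30j + 24. Since 3 ∣ 30, reducing mod 3 gives t ≡ 24 ≡ 0 (mod 3); since 10 ∣ 30, reducing mod 10 gives t ≡ 24 ≡ 4 (mod 10).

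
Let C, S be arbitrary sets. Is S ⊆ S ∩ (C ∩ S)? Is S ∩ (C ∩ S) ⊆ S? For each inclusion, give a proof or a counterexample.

(⊆) fails; (⊇) holds.

(⟹) This inclusion fails. Take C = ∅, S = {1}; then 1 ∈ S but 1 ∉ S ∩ (C ∩ S).

(⟸) Let x ∈ S ∩ (C ∩ S). Then x ∈ C ∩ S, from which x ∈ S.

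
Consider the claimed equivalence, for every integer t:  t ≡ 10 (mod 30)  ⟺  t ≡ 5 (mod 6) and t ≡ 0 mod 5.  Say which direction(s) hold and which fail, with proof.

(⇒) fails and (⇐) fails.

[⇒] This fails: t = 10 gives 10 ≡ 10 (mod 30) but 10 ≡ 4 (mod 6), so the conjunction on the right does not hold.

[⇐] This fails: t = 5 satisfies both congruences on the right (5 ≡ 5 mod 6 and 5 ≡ 0 mod 5) yet 5 ≡ 5 (mod 30), not 10.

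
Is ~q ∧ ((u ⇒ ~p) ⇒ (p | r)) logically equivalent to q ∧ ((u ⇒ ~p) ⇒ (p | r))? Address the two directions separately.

Both directions fail.

Forward direction. This fails. Under u = F, q = F, r = T, p = F, the left side is true but the right side is false.

Converse. This fails. Under u = F, q = T, r = T, p = F, the left side is false but the right side is true.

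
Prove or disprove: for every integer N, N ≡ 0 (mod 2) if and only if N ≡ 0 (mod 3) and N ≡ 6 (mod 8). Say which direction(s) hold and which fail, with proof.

Not equivalent: only (⇐) holds.

Forward direction. This fails: N = 0 gives 0 ≡ 0 (mod 2) but 0 ≡ 0 (mod 8), so the conjunction on the right does not hold.

Converse. If N ≡ 0 (mod 3) and N ≡ 6 (mod 8), then by the Chinese remainder theorem N ≡ 6 (mod 24). Since 6 ≡ 0 (mod 2) and 2 ∣ 24, we get N ≡ 0 (mod 2).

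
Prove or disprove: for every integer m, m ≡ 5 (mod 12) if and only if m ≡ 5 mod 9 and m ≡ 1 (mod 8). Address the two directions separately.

(⇐) If m ≡ 5 (mod 9) and m ≡ 1 (mod 8), then by the Chinese remainder theorem m ≡ 41 (mod 72). Since 41 ≡ 5 (mod 12) and 12 ∣ 72, we get m ≡ 5 (mod 12).

(⇒) This fails: m = 65 gives 65 ≡ 5 (mod 12) but 65 ≡ 2 (mod 9), so the conjunction on the right does not hold.

Not equivalent: only (⇐) holds.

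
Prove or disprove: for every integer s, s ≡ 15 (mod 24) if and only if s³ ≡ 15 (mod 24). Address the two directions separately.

(→) Suppose s ≡ 15 (mod 24). Write s = 24j + 15. Then (24j + 15)³ = 13824j³ + 25920j² + 16200j + 3375 = 24(576j³ + 1080j² + 675j + 140) + 15, so s³ ≡ 15 (mod 24).

(←) Conversely, suppose s³ ≡ 15 (mod 24). The only residue r in {0, …, 23} with r³ ≡ 15 (mod 24) is r = 15, so s ≡ 15 (mod 24).

Both directions hold; the statement is true.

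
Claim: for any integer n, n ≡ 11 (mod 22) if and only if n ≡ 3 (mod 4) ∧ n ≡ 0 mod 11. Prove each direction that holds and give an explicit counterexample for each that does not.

(⇒) fails; (⇐) holds.

(⟹) This fails: n = 33 gives 33 ≡ 11 (mod 22) but 33 ≡ 1 (mod 4), so the conjunction on the right does not hold.

(⟸) Conversely, if n ≡ 3 (mod 4) and n ≡ 0 (mod 11), then by the Chinese remainder theorem n ≡ 11 (mod 44). Since 11 ≡ 11 (mod 22) and 22 ∣ 44, we get n ≡ 11 (mod 22).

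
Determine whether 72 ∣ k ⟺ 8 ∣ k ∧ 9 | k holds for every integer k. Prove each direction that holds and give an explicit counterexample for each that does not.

(⟹) If 72 ∣ k, write k = 72q. Since 72 = 9·8, k = 8·(9q), so 8 ∣ k; and since 72 = 8·9, k = 9·(8q), so 9 ∣ k.

(⟸) Suppose 8 ∣ k and 9 ∣ k. Any common multiple of 8 and 9 is a multiple of their lcm; here gcd(8, 9) = 1, so lcm(8, 9) = 8·9 = 72, so 72 ∣ k.

Both directions hold.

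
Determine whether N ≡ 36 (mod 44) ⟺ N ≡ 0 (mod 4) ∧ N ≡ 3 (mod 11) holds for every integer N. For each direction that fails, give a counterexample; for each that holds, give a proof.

(⇐) If N ≡ 0 (mod 4) and N ≡ 3 (mod 11), then by the Chinese remainder theorem N ≡ 36 (mod 44). This is exactly N ≡ 36 (mod 44).

(⇒) Suppose N ≡ 36 (mod 44); write N = 44j + 36. Since 4 ∣ 44, reducing mod 4 gives N ≡ 36 ≡ 0 (mod 4); since 11 ∣ 44, reducing mod 11 gives N ≡ 36 ≡ 3 (mod 11).

Equivalent; both directions hold.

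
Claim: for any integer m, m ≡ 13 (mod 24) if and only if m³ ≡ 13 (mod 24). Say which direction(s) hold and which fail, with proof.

Equivalent; both directions hold.

Forward direction. Suppose m ≡ 13 (mod 24). Write m = 24j + 13. Then (24j + 13)³ = 13824j³ + 22464j² + 12168j + 2197 = 24(576j³ + 936j² + 507j + 91) + 13, so m³ ≡ 13 (mod 24).

Converse. Suppose m³ ≡ 13 (mod 24). The only residue r in {0, …, 23} with r³ ≡ 13 (mod 24) is r = 13, so m ≡ 13 (mod 24).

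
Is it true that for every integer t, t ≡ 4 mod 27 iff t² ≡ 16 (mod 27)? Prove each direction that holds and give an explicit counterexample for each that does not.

[⇒] Suppose t ≡ 4 mod 27. Write t = 27j + 4. Then (27j + 4)² = 729j² + 216j + 16 = 27(27j² + 8j) + 16, so t² ≡ 16 (mod 27).

[⇐] This fails: take t = 23. Then 23² = 529 ≡ 16 (mod 27), yet 23 ≡ 23 (mod 27), not 4.

(⇒) holds; (⇐) fails.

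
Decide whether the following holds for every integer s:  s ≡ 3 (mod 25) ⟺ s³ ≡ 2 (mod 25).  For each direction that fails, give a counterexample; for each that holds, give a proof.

Forward direction. Suppose s ≡ 3 (mod 25). Write s = 25j + 3. Then (25j + 3)³ = 15625j³ + 5625j² + 675j + 27 = 25(625j³ + 225j² + 27j + 1) + 2, so s³ ≡ 2 (mod 25).

Converse. Suppose s³ ≡ 2 (mod 25). The only residue r in {0, …, 24} with r³ ≡ 2 (mod 25) is r = 3, so s ≡ 3 (mod 25).

Both directions hold; the statement is true.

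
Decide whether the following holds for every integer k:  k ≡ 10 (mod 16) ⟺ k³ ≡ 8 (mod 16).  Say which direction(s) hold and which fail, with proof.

[⇒] Suppose k ≡ 10 (mod 16). Write k = 16j + 10. Then (16j + 10)³ = 4096j³ + 7680j² + 4800j + 1000 = 16(256j³ + 480j² + 300j + 62) + 8, so k³ ≡ 8 (mod 16).

[⇐] This fails: take k = 2. Then 2³ = 8 ≡ 8 (mod 16), yet 2 ≡ 2 (mod 16), not 10.

Only the forward implication holds.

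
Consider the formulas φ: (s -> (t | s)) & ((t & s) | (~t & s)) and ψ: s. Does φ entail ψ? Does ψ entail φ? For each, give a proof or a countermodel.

The biconditional holds.

Converse. Assume the antecedent. If t is true, the antecedent forces (t = T, s = T), and the consequent holds there. If t is false, the antecedent forces (t = F, s = T), and the consequent holds there. Either way the consequent holds.

Forward direction. Assume the antecedent. If t is true, the antecedent forces (t = T, s = T), and s holds there. If t is false, the antecedent forces (t = F, s = T), and s holds there. Either way s holds.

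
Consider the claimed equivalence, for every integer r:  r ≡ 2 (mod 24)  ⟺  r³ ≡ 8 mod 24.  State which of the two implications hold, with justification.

(→) Suppose r ≡ 2 (mod 24). Write r = 24j + 2. Then (24j + 2)³ = 13824j³ + 3456j² + 288j + 8 = 24(576j³ + 144j² + 12j) + 8, so r³ ≡ 8 (mod 24).

(←) This fails: take r = 8. Then 8³ = 512 ≡ 8 (mod 24), yet 8 ≡ 8 (mod 24), not 2.

Not equivalent: only (⇒) holds.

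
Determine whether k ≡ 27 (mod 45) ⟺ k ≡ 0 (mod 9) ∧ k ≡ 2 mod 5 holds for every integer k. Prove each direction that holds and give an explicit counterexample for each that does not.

Forward direction. Suppose k ≡ 27 (mod 45); write k = 45j + 27. Since 9 ∣ 45, reducing mod 9 gives k ≡ 27 ≡ 0 (mod 9); since 5 ∣ 45, reducing mod 5 gives k ≡ 27 ≡ 2 (mod 5).

Converse. If k ≡ 0 (mod 9) and k ≡ 2 (mod 5), then by the Chinese remainder theorem k ≡ 27 (mod 45). This is exactly k ≡ 27 (mod 45).

The biconditional holds.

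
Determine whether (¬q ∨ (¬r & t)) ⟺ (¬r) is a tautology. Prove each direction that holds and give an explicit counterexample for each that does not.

Neither implication holds.

[⇒] This fails. Under r = T, q = F, t = F, the left side is true but the right side is false.

[⇐] This fails. Under r = F, q = T, t = F, the left side is false but the right side is true.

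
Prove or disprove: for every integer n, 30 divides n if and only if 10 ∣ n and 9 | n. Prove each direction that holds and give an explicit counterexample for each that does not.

Only the converse holds.

(←) Suppose 10 ∣ n and 9 ∣ n. Any common multiple of 10 and 9 is a multiple of their lcm; here gcd(10, 9) = 1, so lcm(10, 9) = 10·9 = 90, so 90 ∣ n. Since 30 ∣ 90, it follows that 30 ∣ n.

(→) This fails: take n = 30. Certainly 30 ∣ 30, but 9 ∤ 30.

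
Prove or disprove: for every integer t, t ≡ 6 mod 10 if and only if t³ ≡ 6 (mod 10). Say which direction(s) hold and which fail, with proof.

(⇒) Suppose t ≡ 6 mod 10. Write t = 10j + 6. Then (10j + 6)³ = 1000j³ + 1800j² + 1080j + 216 = 10(100j³ + 180j² + 108j + 21) + 6, so t³ ≡ 6 (mod 10).

(⇐) For the converse, argue contrapositively. If t ≢ 6 (mod 10), then t is congruent to one of 0, 1, 2, 3, 4, 5, 7, 8, 9 modulo 10, and these give t³ ≡ 0, 1, 8, 7, 4, 5, 3, 2, 9 respectively — never 6.

Both directions hold.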